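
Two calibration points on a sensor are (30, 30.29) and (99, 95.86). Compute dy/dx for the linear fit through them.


slope = (y2 - y1) / (x2 - x1)
= (95.86 - 30.29) / (99 - 30)
= 65.5700 / 69
= 0.9503

0.9503


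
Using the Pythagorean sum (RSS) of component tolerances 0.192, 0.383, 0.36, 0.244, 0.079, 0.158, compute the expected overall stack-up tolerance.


RSS = sqrt(0.192^2 + 0.383^2 + 0.36^2 + 0.244^2 + 0.079^2 + 0.158^2)
= sqrt(0.403894)
= 0.6355

0.6355


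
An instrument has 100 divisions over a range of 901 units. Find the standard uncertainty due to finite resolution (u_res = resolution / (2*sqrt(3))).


resolution = range / divisions
resolution = 901 / 100 = 9.01
u_res = resolution / (2*sqrt(3))
u_res = 9.01 / 3.4641016
u_res = 2.6010

2.6010


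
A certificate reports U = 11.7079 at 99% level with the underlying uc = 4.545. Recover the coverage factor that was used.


k = U / uc
k = 11.7079 / 4.545
k = 2.576

2.576


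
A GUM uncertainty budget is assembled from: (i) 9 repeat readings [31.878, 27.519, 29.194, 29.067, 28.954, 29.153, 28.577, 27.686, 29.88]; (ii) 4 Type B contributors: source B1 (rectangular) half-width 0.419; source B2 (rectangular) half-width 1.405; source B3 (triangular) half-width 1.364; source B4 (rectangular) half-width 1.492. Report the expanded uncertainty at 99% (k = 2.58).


mean = (31.878 + 27.519 + 29.194 + 29.067 + 28.954 + 29.153 + 28.577 + 27.686 + 29.88) / 9 = 29.10088889
s = sqrt(sum((x - mean)^2)/(n-1)) = 1.2812208
u_A = s / sqrt(n) = 1.2812208 / sqrt(9) = 0.4270736
u_B1 = 0.419 / sqrt(3) = 0.24190976
u_B2 = 1.405 / sqrt(3) = 0.81117713
u_B3 = 1.364 / sqrt(6) = 0.55685067
u_B4 = 1.492 / sqrt(3) = 0.8614066
uc = sqrt(0.4270736^2 + 0.24190976^2 + 0.81117713^2 + 0.55685067^2 + 0.8614066^2) = 1.3967908
U = k * uc = 2.58 * 1.3967908
U = 3.6037

3.6037


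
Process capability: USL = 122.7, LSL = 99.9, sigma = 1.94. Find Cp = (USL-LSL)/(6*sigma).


Cp = (USL - LSL) / (6 * sigma)
= (122.7 - 99.9) / (6 * 1.94)
= 22.8000 / 11.6400
= 1.9588

1.9588


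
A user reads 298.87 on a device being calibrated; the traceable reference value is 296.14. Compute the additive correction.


Correction = standard - reading
= 296.14 - 298.87
= -2.7300

-2.7300


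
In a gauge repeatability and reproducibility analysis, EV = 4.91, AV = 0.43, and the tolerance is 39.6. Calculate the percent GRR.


GRR = sqrt(EV^2 + AV^2) = sqrt(4.91^2 + 0.43^2) = 4.928793
%GRR = GRR / tol * 100 = 4.928793 / 39.6 * 100
%GRR = 12.4464

12.4464


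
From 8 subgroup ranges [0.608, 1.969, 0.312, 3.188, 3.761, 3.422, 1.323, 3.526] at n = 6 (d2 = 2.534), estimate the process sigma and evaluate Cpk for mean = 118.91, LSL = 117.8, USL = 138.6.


R_bar = (0.608 + 1.969 + 0.312 + 3.188 + 3.761 + 3.422 + 1.323 + 3.526) / 8 = 2.263625
sigma = R_bar / d2 = 2.263625 / 2.534 = 0.8933011
Cp = (USL - LSL)/(6*sigma) = (138.6 - 117.8)/(6*0.8933011) = 3.8807
Cpu = (138.6 - 118.91)/(3*0.8933011) = 7.3473
Cpl = (118.91 - 117.8)/(3*0.8933011) = 0.4142
Cpk = min(Cpu, Cpl) = 0.4142

0.4142


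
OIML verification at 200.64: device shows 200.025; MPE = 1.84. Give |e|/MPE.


e = indication - reference = 200.025 - 200.64 = -0.6150
|e| = 0.6150
ratio = |e| / MPE = 0.6150 / 1.84
ratio = 0.3342

0.3342


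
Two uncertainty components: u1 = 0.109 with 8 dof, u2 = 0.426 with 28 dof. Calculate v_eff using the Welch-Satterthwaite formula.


uc = sqrt(u1^2 + u2^2) = sqrt(0.109^2 + 0.426^2) = 0.43972378
v_eff = uc^4 / (u1^4/v1 + u2^4/v2)
= 0.43972378^4 / (0.109^4/8 + 0.426^4/28)
= 0.03738693 / 0.0011938426
v_eff = 31.3165

31.3165


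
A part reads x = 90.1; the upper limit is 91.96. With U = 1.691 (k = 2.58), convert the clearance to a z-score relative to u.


u = U / k = 1.691 / 2.58 = 0.65542636
margin = |USL - x| = |91.96 - 90.1| = 1.86
z = margin / u = 1.86 / 0.65542636
z = 2.8378

2.8378


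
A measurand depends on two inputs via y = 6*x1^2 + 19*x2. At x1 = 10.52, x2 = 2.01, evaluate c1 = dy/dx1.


y = 6*x1^2 + 19*x2
dy/dx1 = 2*6*x1
Evaluate at x1 = 10.52: c1 = 12 * 10.52
c1 = 126.2400

126.2400


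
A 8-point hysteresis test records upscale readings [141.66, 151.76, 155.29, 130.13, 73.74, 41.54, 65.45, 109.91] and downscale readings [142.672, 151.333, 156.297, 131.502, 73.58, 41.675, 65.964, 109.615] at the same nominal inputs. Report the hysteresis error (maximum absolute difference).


|141.66 - 142.672| = 1.0120
|151.76 - 151.333| = 0.4270
|155.29 - 156.297| = 1.0070
|130.13 - 131.502| = 1.3720
|73.74 - 73.58| = 0.1600
|41.54 - 41.675| = 0.1350
|65.45 - 65.964| = 0.5140
|109.91 - 109.615| = 0.2950
hysteresis = max(diffs) = 1.3720

1.3720


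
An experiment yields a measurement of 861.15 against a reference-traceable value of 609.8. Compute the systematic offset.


Systematic error = measured - true
= 861.15 - 609.8
= 251.3500

251.3500


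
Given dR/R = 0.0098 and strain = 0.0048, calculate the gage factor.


GF = (dR/R) / epsilon
= 0.0098 / 0.0048
= 2.0417

2.0417


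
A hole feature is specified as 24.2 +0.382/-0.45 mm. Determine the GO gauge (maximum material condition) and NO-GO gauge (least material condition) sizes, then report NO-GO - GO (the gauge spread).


GO = nominal - lower_tol (smallest hole = maximum material condition)
GO = 24.2 - 0.45 = 23.75
NO-GO = nominal + upper_tol (largest hole = least material condition)
NO-GO = 24.2 + 0.382 = 24.582
spread = NO-GO - GO = 24.582 - 23.75 = 0.8320

0.8320


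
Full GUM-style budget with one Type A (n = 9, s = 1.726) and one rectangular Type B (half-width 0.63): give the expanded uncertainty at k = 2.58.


u_A = s / sqrt(n) = 1.726 / sqrt(9) = 0.57533333
u_B = half_width / sqrt(3) = 0.63 / sqrt(3) = 0.36373067
uc = sqrt(u_A^2 + u_B^2) = sqrt(0.57533333^2 + 0.36373067^2) = 0.68066764
U = k * uc = 2.58 * 0.68066764
U = 1.7561

1.7561


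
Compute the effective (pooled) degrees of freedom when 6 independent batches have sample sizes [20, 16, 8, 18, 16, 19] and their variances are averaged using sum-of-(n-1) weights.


nu = sum_i (n_i - 1)
nu = ((20 - 1) + (16 - 1) + (8 - 1) + (18 - 1) + (16 - 1) + (19 - 1))
nu = 19 + 15 + 7 + 17 + 15 + 18
nu = 91

91


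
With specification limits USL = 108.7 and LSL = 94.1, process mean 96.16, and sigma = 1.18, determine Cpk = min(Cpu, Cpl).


Cpu = (USL - mean) / (3*sigma) = (108.7 - 96.16) / (3*1.18) = 3.5424
Cpl = (mean - LSL) / (3*sigma) = (96.16 - 94.1) / (3*1.18) = 0.5819
Cpk = min(Cpu, Cpl) = 0.5819

0.5819


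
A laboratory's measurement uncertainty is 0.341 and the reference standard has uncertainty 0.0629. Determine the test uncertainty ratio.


TUR = u_lab / u_ref
= 0.341 / 0.0629
= 5.4213

5.4213


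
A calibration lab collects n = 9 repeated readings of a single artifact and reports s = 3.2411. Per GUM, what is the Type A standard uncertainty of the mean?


u_A = s / sqrt(n)
u_A = 3.2411 / sqrt(9)
u_A = 3.2411 / 3
u_A = 1.0804

1.0804


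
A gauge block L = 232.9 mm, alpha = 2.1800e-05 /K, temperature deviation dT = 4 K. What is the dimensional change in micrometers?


dL = L * alpha * dT
= 232.9 * 2.1800e-05 * 4
= 0.0203089 mm
dL_um = 0.0203089 * 1000 = 20.3089 um

20.3089


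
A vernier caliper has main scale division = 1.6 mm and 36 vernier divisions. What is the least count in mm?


LC = MSD / n_div
= 1.6 / 36
= 0.0444

0.0444


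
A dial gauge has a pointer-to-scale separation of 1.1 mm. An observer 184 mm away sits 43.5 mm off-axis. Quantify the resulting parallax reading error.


error = h * offset / d
= 1.1 * 43.5 / 184
= 0.2601

0.2601


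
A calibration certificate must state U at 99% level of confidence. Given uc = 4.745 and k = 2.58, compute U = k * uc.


U = k * uc
U = 2.58 * 4.745
U = 12.2421

12.2421


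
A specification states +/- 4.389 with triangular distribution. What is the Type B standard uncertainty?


u_B = half_width / sqrt(6)
u_B = 4.389 / 2.4494897
u_B = 1.7918

1.7918


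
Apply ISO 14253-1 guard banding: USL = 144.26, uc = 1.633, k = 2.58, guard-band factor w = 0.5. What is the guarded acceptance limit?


U = k * uc = 2.58 * 1.633 = 4.21314
guard band g = w * U = 0.5 * 4.21314 = 2.10657
AL = USL - g = 144.26 - 2.10657
AL = 142.1534

142.1534


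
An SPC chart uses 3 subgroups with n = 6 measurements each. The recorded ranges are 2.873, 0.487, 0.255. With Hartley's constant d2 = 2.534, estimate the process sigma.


R_bar = (2.873 + 0.487 + 0.255) / 3
R_bar = 3.615 / 3 = 1.205
sigma_hat = R_bar / d2 = 1.205 / 2.534 = 0.4755

0.4755


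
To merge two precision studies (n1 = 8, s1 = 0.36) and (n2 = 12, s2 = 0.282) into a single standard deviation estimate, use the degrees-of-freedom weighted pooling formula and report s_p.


s_p = sqrt(((n1-1)*s1^2 + (n2-1)*s2^2) / (n1+n2-2))
numerator = (8-1)*0.36^2 + (12-1)*0.282^2 = 0.9072 + 0.874764 = 1.781964
denominator = 8 + 12 - 2 = 18
s_p^2 = 1.781964 / 18 = 0.098998
s_p = sqrt(0.098998) = 0.3146

0.3146


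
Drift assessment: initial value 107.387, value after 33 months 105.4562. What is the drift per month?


rate = (v2 - v1) / months
= (105.4562 - 107.387) / 33
= -1.9308 / 33
= -0.0585

-0.0585


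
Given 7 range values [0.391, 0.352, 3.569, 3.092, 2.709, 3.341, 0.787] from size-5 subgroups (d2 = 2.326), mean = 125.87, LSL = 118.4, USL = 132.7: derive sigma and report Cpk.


R_bar = (0.391 + 0.352 + 3.569 + 3.092 + 2.709 + 3.341 + 0.787) / 7 = 2.0344286
sigma = R_bar / d2 = 2.0344286 / 2.326 = 0.87464686
Cp = (USL - LSL)/(6*sigma) = (132.7 - 118.4)/(6*0.87464686) = 2.7249
Cpu = (132.7 - 125.87)/(3*0.87464686) = 2.6030
Cpl = (125.87 - 118.4)/(3*0.87464686) = 2.8469
Cpk = min(Cpu, Cpl) = 2.6030

2.6030


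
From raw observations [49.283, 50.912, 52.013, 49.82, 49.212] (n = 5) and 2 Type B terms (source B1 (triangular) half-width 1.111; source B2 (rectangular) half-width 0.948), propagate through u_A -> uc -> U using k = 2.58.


mean = (49.283 + 50.912 + 52.013 + 49.82 + 49.212) / 5 = 50.248
s = sqrt(sum((x - mean)^2)/(n-1)) = 1.198314
u_A = s / sqrt(n) = 1.198314 / sqrt(5) = 0.53590231
u_B1 = 1.111 / sqrt(6) = 0.45356385
u_B2 = 0.948 / sqrt(3) = 0.54732806
uc = sqrt(0.53590231^2 + 0.45356385^2 + 0.54732806^2) = 0.89021315
U = k * uc = 2.58 * 0.89021315
U = 2.2967

2.2967


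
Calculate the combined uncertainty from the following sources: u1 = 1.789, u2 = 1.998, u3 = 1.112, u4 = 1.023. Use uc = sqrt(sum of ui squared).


uc = sqrt(1.789^2 + 1.998^2 + 1.112^2 + 1.023^2)
uc = sqrt(9.475598)
uc = 3.0782

3.0782


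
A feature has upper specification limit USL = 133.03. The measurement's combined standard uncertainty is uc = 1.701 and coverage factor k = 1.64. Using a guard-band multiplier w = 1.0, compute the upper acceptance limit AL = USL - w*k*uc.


U = k * uc = 1.64 * 1.701 = 2.78964
guard band g = w * U = 1.0 * 2.78964 = 2.78964
AL = USL - g = 133.03 - 2.78964
AL = 130.2404

130.2404


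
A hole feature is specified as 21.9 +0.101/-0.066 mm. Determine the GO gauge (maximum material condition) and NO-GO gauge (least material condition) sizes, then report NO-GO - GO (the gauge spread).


GO = nominal - lower_tol (smallest hole = maximum material condition)
GO = 21.9 - 0.066 = 21.834
NO-GO = nominal + upper_tol (largest hole = least material condition)
NO-GO = 21.9 + 0.101 = 22.001
spread = NO-GO - GO = 22.001 - 21.834 = 0.1670

0.1670


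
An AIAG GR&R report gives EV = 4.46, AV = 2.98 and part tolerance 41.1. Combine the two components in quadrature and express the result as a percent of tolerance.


GRR = sqrt(EV^2 + AV^2) = sqrt(4.46^2 + 2.98^2) = 5.3639538
%GRR = GRR / tol * 100 = 5.3639538 / 41.1 * 100
%GRR = 13.0510

13.0510


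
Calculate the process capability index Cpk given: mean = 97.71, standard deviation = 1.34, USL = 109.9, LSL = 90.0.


Cpu = (USL - mean) / (3*sigma) = (109.9 - 97.71) / (3*1.34) = 3.0323
Cpl = (mean - LSL) / (3*sigma) = (97.71 - 90.0) / (3*1.34) = 1.9179
Cpk = min(Cpu, Cpl) = 1.9179

1.9179


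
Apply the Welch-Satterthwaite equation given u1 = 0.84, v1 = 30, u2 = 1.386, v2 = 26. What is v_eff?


uc = sqrt(u1^2 + u2^2) = sqrt(0.84^2 + 1.386^2) = 1.6206776
v_eff = uc^4 / (u1^4/v1 + u2^4/v2)
= 1.6206776^4 / (0.84^4/30 + 1.386^4/26)
= 6.8990059 / 0.15852747
v_eff = 43.5193

43.5193


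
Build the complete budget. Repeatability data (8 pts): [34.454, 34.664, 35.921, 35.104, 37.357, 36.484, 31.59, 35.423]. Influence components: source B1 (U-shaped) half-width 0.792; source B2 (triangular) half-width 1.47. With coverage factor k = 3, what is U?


mean = (34.454 + 34.664 + 35.921 + 35.104 + 37.357 + 36.484 + 31.59 + 35.423) / 8 = 35.124625
s = sqrt(sum((x - mean)^2)/(n-1)) = 1.7200728
u_A = s / sqrt(n) = 1.7200728 / sqrt(8) = 0.60813757
u_B1 = 0.792 / sqrt(2) = 0.56002857
u_B2 = 1.47 / sqrt(6) = 0.60012499
uc = sqrt(0.60813757^2 + 0.56002857^2 + 0.60012499^2) = 1.0215739
U = k * uc = 3 * 1.0215739
U = 3.0647

3.0647


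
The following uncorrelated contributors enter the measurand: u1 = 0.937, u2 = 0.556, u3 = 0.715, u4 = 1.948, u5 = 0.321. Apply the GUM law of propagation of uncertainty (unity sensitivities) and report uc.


uc = sqrt(0.937^2 + 0.556^2 + 0.715^2 + 1.948^2 + 0.321^2)
uc = sqrt(5.596075)
uc = 2.3656

2.3656


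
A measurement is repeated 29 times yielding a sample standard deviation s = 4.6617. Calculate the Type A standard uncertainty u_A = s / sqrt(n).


u_A = s / sqrt(n)
u_A = 4.6617 / sqrt(29)
u_A = 4.6617 / 5.3851648
u_A = 0.8657

0.8657


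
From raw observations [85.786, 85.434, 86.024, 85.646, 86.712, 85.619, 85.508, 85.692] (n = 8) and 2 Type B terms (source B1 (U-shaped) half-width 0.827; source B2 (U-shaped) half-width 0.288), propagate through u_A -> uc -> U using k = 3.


mean = (85.786 + 85.434 + 86.024 + 85.646 + 86.712 + 85.619 + 85.508 + 85.692) / 8 = 85.802625
s = sqrt(sum((x - mean)^2)/(n-1)) = 0.40873007
u_A = s / sqrt(n) = 0.40873007 / sqrt(8) = 0.1445079
u_B1 = 0.827 / sqrt(2) = 0.58477731
u_B2 = 0.288 / sqrt(2) = 0.20364675
uc = sqrt(0.1445079^2 + 0.58477731^2 + 0.20364675^2) = 0.63586086
U = k * uc = 3 * 0.63586086
U = 1.9076

1.9076


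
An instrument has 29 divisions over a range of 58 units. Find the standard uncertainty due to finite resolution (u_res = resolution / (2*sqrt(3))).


resolution = range / divisions
resolution = 58 / 29 = 2
u_res = resolution / (2*sqrt(3))
u_res = 2 / 3.4641016
u_res = 0.5774

0.5774


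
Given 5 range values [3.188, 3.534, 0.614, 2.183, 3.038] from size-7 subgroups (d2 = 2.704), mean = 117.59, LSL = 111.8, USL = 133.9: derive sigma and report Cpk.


R_bar = (3.188 + 3.534 + 0.614 + 2.183 + 3.038) / 5 = 2.5114
sigma = R_bar / d2 = 2.5114 / 2.704 = 0.92877219
Cp = (USL - LSL)/(6*sigma) = (133.9 - 111.8)/(6*0.92877219) = 3.9658
Cpu = (133.9 - 117.59)/(3*0.92877219) = 5.8536
Cpl = (117.59 - 111.8)/(3*0.92877219) = 2.0780
Cpk = min(Cpu, Cpl) = 2.0780

2.0780


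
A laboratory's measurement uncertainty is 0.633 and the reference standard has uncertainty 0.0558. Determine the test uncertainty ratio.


TUR = u_lab / u_ref
= 0.633 / 0.0558
= 11.3441

11.3441


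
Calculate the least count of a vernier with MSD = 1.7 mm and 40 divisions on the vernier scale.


LC = MSD / n_div
= 1.7 / 40
= 0.0425

0.0425


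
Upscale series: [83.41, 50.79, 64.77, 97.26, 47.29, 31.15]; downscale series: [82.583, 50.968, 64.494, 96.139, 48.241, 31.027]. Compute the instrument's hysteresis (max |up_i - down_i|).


|83.41 - 82.583| = 0.8270
|50.79 - 50.968| = 0.1780
|64.77 - 64.494| = 0.2760
|97.26 - 96.139| = 1.1210
|47.29 - 48.241| = 0.9510
|31.15 - 31.027| = 0.1230
hysteresis = max(diffs) = 1.1210

1.1210


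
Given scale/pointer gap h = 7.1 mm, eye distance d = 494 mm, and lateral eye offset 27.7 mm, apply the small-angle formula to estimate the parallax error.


error = h * offset / d
= 7.1 * 27.7 / 494
= 0.3981

0.3981


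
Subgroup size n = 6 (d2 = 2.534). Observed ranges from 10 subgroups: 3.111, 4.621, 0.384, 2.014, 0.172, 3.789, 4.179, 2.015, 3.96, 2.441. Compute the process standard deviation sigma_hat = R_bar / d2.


R_bar = (3.111 + 4.621 + 0.384 + 2.014 + 0.172 + 3.789 + 4.179 + 2.015 + 3.96 + 2.441) / 10
R_bar = 26.686 / 10 = 2.6686
sigma_hat = R_bar / d2 = 2.6686 / 2.534 = 1.0531

1.0531


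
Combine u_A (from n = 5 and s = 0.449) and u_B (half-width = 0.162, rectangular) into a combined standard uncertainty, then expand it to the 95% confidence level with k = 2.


u_A = s / sqrt(n) = 0.449 / sqrt(5) = 0.2007989
u_B = half_width / sqrt(3) = 0.162 / sqrt(3) = 0.093530744
uc = sqrt(u_A^2 + u_B^2) = sqrt(0.2007989^2 + 0.093530744^2) = 0.22151343
U = k * uc = 2 * 0.22151343
U = 0.4430

0.4430


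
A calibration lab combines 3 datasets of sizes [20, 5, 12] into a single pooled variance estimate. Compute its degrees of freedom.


nu = sum_i (n_i - 1)
nu = ((20 - 1) + (5 - 1) + (12 - 1))
nu = 19 + 4 + 11
nu = 34

34


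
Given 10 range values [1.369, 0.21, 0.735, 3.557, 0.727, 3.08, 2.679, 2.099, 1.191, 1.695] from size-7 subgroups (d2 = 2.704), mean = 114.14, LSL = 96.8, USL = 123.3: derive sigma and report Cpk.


R_bar = (1.369 + 0.21 + 0.735 + 3.557 + 0.727 + 3.08 + 2.679 + 2.099 + 1.191 + 1.695) / 10 = 1.7342
sigma = R_bar / d2 = 1.7342 / 2.704 = 0.64134615
Cp = (USL - LSL)/(6*sigma) = (123.3 - 96.8)/(6*0.64134615) = 6.8866
Cpu = (123.3 - 114.14)/(3*0.64134615) = 4.7608
Cpl = (114.14 - 96.8)/(3*0.64134615) = 9.0123
Cpk = min(Cpu, Cpl) = 4.7608

4.7608


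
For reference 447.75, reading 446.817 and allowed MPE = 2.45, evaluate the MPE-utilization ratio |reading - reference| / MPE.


e = indication - reference = 446.817 - 447.75 = -0.9330
|e| = 0.9330
ratio = |e| / MPE = 0.9330 / 2.45
ratio = 0.3808

0.3808


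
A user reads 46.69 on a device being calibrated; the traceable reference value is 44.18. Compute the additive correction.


Correction = standard - reading
= 44.18 - 46.69
= -2.5100

-2.5100


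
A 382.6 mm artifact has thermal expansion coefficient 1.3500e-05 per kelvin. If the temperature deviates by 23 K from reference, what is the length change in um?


dL = L * alpha * dT
= 382.6 * 1.3500e-05 * 23
= 0.1187973 mm
dL_um = 0.1187973 * 1000 = 118.7973 um

118.7973


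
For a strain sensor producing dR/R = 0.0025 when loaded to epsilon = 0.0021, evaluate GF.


GF = (dR/R) / epsilon
= 0.0025 / 0.0021
= 1.1905

1.1905


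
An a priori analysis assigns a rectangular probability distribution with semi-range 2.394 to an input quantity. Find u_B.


u_B = half_width / sqrt(3)
u_B = 2.394 / 1.7320508
u_B = 1.3822

1.3822


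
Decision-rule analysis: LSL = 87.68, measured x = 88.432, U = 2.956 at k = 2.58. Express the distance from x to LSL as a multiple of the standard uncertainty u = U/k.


u = U / k = 2.956 / 2.58 = 1.1457364
margin = |LSL - x| = |87.68 - 88.432| = 0.752
z = margin / u = 0.752 / 1.1457364
z = 0.6563

0.6563


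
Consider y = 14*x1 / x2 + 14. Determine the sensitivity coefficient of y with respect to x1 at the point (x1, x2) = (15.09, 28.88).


y = 14*x1 / x2 + 14
dy/dx1 = 14/x2
Evaluate at x2 = 28.88: c1 = 14 / 28.88
c1 = 0.4848

0.4848


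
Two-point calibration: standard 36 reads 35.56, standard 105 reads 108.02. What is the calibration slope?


slope = (y2 - y1) / (x2 - x1)
= (108.02 - 35.56) / (105 - 36)
= 72.4600 / 69
= 1.0501

1.0501


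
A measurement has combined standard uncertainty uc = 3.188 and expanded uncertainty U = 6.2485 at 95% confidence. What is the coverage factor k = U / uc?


k = U / uc
k = 6.2485 / 3.188
k = 1.96

1.96


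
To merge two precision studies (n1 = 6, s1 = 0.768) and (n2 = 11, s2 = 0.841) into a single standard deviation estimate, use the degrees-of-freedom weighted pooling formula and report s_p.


s_p = sqrt(((n1-1)*s1^2 + (n2-1)*s2^2) / (n1+n2-2))
numerator = (6-1)*0.768^2 + (11-1)*0.841^2 = 2.94912 + 7.07281 = 10.02193
denominator = 6 + 11 - 2 = 15
s_p^2 = 10.02193 / 15 = 0.66812867
s_p = sqrt(0.66812867) = 0.8174

0.8174


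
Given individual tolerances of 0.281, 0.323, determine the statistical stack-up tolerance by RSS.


RSS = sqrt(0.281^2 + 0.323^2)
= sqrt(0.18329)
= 0.4281

0.4281


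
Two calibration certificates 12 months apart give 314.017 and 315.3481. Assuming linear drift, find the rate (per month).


rate = (v2 - v1) / months
= (315.3481 - 314.017) / 12
= 1.3311 / 12
= 0.1109

0.1109


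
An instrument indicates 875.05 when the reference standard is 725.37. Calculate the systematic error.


Systematic error = measured - true
= 875.05 - 725.37
= 149.6800

149.6800


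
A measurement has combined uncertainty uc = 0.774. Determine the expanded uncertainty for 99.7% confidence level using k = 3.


U = k * uc
U = 3 * 0.774
U = 2.3220

2.3220


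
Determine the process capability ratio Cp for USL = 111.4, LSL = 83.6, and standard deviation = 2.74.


Cp = (USL - LSL) / (6 * sigma)
= (111.4 - 83.6) / (6 * 2.74)
= 27.8000 / 16.4400
= 1.6910

1.6910


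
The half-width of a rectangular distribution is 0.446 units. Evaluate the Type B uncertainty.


u_B = half_width / sqrt(3)
u_B = 0.446 / 1.7320508
u_B = 0.2575

0.2575


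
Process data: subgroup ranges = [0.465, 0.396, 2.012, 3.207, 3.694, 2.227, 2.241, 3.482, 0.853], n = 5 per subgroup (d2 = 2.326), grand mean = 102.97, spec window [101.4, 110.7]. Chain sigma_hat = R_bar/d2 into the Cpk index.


R_bar = (0.465 + 0.396 + 2.012 + 3.207 + 3.694 + 2.227 + 2.241 + 3.482 + 0.853) / 9 = 2.0641111
sigma = R_bar / d2 = 2.0641111 / 2.326 = 0.88740804
Cp = (USL - LSL)/(6*sigma) = (110.7 - 101.4)/(6*0.88740804) = 1.7467
Cpu = (110.7 - 102.97)/(3*0.88740804) = 2.9036
Cpl = (102.97 - 101.4)/(3*0.88740804) = 0.5897
Cpk = min(Cpu, Cpl) = 0.5897

0.5897


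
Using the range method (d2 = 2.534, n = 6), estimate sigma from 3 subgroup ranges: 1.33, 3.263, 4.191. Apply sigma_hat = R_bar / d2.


R_bar = (1.33 + 3.263 + 4.191) / 3
R_bar = 8.784 / 3 = 2.928
sigma_hat = R_bar / d2 = 2.928 / 2.534 = 1.1555

1.1555


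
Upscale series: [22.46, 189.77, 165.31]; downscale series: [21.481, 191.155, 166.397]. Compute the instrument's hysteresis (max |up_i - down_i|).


|22.46 - 21.481| = 0.9790
|189.77 - 191.155| = 1.3850
|165.31 - 166.397| = 1.0870
hysteresis = max(diffs) = 1.3850

1.3850


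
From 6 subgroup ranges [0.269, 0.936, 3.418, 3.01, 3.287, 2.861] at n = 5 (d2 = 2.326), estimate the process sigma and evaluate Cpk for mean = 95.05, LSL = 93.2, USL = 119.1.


R_bar = (0.269 + 0.936 + 3.418 + 3.01 + 3.287 + 2.861) / 6 = 2.2968333
sigma = R_bar / d2 = 2.2968333 / 2.326 = 0.98746058
Cp = (USL - LSL)/(6*sigma) = (119.1 - 93.2)/(6*0.98746058) = 4.3715
Cpu = (119.1 - 95.05)/(3*0.98746058) = 8.1185
Cpl = (95.05 - 93.2)/(3*0.98746058) = 0.6245
Cpk = min(Cpu, Cpl) = 0.6245

0.6245


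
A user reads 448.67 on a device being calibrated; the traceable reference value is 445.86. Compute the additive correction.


Correction = standard - reading
= 445.86 - 448.67
= -2.8100

-2.8100


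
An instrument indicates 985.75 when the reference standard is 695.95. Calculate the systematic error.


Systematic error = measured - true
= 985.75 - 695.95
= 289.8000

289.8000


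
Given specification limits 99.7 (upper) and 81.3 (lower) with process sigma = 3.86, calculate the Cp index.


Cp = (USL - LSL) / (6 * sigma)
= (99.7 - 81.3) / (6 * 3.86)
= 18.4000 / 23.1600
= 0.7945

0.7945


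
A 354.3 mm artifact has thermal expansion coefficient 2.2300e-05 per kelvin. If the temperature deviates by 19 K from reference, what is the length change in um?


dL = L * alpha * dT
= 354.3 * 2.2300e-05 * 19
= 0.1501169 mm
dL_um = 0.1501169 * 1000 = 150.1169 um

150.1169


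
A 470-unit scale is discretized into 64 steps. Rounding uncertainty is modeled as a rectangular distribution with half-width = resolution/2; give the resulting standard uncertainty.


resolution = range / divisions
resolution = 470 / 64 = 7.34375
u_res = resolution / (2*sqrt(3))
u_res = 7.34375 / 3.4641016
u_res = 2.1200

2.1200


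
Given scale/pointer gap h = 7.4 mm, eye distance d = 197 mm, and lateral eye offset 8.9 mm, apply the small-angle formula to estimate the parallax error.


error = h * offset / d
= 7.4 * 8.9 / 197
= 0.3343

0.3343


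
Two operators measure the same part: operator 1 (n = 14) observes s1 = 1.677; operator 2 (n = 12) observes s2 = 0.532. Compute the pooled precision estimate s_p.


s_p = sqrt(((n1-1)*s1^2 + (n2-1)*s2^2) / (n1+n2-2))
numerator = (14-1)*1.677^2 + (12-1)*0.532^2 = 36.560277 + 3.113264 = 39.673541
denominator = 14 + 12 - 2 = 24
s_p^2 = 39.673541 / 24 = 1.6530642
s_p = sqrt(1.6530642) = 1.2857

1.2857


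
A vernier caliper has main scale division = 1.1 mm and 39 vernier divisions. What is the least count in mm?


LC = MSD / n_div
= 1.1 / 39
= 0.0282

0.0282


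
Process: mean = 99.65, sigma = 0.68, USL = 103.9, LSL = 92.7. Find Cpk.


Cpu = (USL - mean) / (3*sigma) = (103.9 - 99.65) / (3*0.68) = 2.0833
Cpl = (mean - LSL) / (3*sigma) = (99.65 - 92.7) / (3*0.68) = 3.4069
Cpk = min(Cpu, Cpl) = 2.0833

2.0833


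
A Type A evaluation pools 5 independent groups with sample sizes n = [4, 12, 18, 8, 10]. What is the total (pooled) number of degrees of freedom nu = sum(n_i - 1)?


nu = sum_i (n_i - 1)
nu = ((4 - 1) + (12 - 1) + (18 - 1) + (8 - 1) + (10 - 1))
nu = 3 + 11 + 17 + 7 + 9
nu = 47

47


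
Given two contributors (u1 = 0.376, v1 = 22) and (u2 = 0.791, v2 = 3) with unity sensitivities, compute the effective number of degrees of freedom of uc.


uc = sqrt(u1^2 + u2^2) = sqrt(0.376^2 + 0.791^2) = 0.8758179
v_eff = uc^4 / (u1^4/v1 + u2^4/v2)
= 0.8758179^4 / (0.376^4/22 + 0.791^4/3)
= 0.58837643 / 0.13140075
v_eff = 4.4777

4.4777


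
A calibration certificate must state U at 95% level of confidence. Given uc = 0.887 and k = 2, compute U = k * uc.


U = k * uc
U = 2 * 0.887
U = 1.7740

1.7740


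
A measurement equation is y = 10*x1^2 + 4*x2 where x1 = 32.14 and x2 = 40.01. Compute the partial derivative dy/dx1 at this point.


y = 10*x1^2 + 4*x2
dy/dx1 = 2*10*x1
Evaluate at x1 = 32.14: c1 = 20 * 32.14
c1 = 642.8000

642.8000


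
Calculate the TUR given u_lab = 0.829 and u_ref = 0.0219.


TUR = u_lab / u_ref
= 0.829 / 0.0219
= 37.8539

37.8539


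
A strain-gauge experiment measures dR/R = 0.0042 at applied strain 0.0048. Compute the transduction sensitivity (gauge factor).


GF = (dR/R) / epsilon
= 0.0042 / 0.0048
= 0.8750

0.8750


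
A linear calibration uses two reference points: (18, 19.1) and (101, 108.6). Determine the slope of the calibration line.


slope = (y2 - y1) / (x2 - x1)
= (108.6 - 19.1) / (101 - 18)
= 89.5000 / 83
= 1.0783

1.0783


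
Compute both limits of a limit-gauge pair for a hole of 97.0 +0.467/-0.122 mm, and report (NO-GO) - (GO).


GO = nominal - lower_tol (smallest hole = maximum material condition)
GO = 97.0 - 0.122 = 96.878
NO-GO = nominal + upper_tol (largest hole = least material condition)
NO-GO = 97.0 + 0.467 = 97.467
spread = NO-GO - GO = 97.467 - 96.878 = 0.5890

0.5890


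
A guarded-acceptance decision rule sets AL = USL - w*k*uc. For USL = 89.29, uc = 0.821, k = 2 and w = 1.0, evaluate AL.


U = k * uc = 2 * 0.821 = 1.642
guard band g = w * U = 1.0 * 1.642 = 1.642
AL = USL - g = 89.29 - 1.642
AL = 87.6480

87.6480


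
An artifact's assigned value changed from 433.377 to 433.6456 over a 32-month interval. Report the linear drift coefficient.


rate = (v2 - v1) / months
= (433.6456 - 433.377) / 32
= 0.2686 / 32
= 0.0084

0.0084


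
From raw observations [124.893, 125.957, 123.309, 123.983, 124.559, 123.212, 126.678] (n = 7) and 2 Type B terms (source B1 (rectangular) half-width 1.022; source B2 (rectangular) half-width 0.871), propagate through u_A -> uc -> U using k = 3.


mean = (124.893 + 125.957 + 123.309 + 123.983 + 124.559 + 123.212 + 126.678) / 7 = 124.6558571
s = sqrt(sum((x - mean)^2)/(n-1)) = 1.3037853
u_A = s / sqrt(n) = 1.3037853 / sqrt(7) = 0.49278452
u_B1 = 1.022 / sqrt(3) = 0.59005198
u_B2 = 0.871 / sqrt(3) = 0.50287208
uc = sqrt(0.49278452^2 + 0.59005198^2 + 0.50287208^2) = 0.91862846
U = k * uc = 3 * 0.91862846
U = 2.7559

2.7559


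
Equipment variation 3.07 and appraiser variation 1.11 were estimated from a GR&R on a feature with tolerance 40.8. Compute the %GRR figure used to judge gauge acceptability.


GRR = sqrt(EV^2 + AV^2) = sqrt(3.07^2 + 1.11^2) = 3.2645061
%GRR = GRR / tol * 100 = 3.2645061 / 40.8 * 100
%GRR = 8.0012

8.0012


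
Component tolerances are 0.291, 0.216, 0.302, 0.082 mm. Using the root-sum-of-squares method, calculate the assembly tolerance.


RSS = sqrt(0.291^2 + 0.216^2 + 0.302^2 + 0.082^2)
= sqrt(0.229265)
= 0.4788

0.4788


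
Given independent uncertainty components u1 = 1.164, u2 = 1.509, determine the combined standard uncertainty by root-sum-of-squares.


uc = sqrt(1.164^2 + 1.509^2)
uc = sqrt(3.631977)
uc = 1.9058

1.9058


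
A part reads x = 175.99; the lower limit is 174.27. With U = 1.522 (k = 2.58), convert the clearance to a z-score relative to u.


u = U / k = 1.522 / 2.58 = 0.58992248
margin = |LSL - x| = |174.27 - 175.99| = 1.72
z = margin / u = 1.72 / 0.58992248
z = 2.9156

2.9156


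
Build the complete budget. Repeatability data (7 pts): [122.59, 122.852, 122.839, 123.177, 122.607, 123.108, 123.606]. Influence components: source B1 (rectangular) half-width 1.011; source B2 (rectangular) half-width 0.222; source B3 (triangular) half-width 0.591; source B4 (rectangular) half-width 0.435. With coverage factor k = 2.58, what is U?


mean = (122.59 + 122.852 + 122.839 + 123.177 + 122.607 + 123.108 + 123.606) / 7 = 122.9684286
s = sqrt(sum((x - mean)^2)/(n-1)) = 0.35907885
u_A = s / sqrt(n) = 0.35907885 / sqrt(7) = 0.13571905
u_B1 = 1.011 / sqrt(3) = 0.58370112
u_B2 = 0.222 / sqrt(3) = 0.12817176
u_B3 = 0.591 / sqrt(6) = 0.24127474
u_B4 = 0.435 / sqrt(3) = 0.25114737
uc = sqrt(0.13571905^2 + 0.58370112^2 + 0.12817176^2 + 0.24127474^2 + 0.25114737^2) = 0.70487102
U = k * uc = 2.58 * 0.70487102
U = 1.8186

1.8186


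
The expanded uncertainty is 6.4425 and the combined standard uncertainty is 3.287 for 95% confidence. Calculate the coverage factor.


k = U / uc
k = 6.4425 / 3.287
k = 1.96

1.96


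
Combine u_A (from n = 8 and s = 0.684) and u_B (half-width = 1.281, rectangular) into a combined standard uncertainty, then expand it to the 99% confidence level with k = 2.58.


u_A = s / sqrt(n) = 0.684 / sqrt(8) = 0.24183052
u_B = half_width / sqrt(3) = 1.281 / sqrt(3) = 0.73958569
uc = sqrt(u_A^2 + u_B^2) = sqrt(0.24183052^2 + 0.73958569^2) = 0.77811888
U = k * uc = 2.58 * 0.77811888
U = 2.0075

2.0075


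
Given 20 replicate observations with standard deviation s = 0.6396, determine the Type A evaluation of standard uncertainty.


u_A = s / sqrt(n)
u_A = 0.6396 / sqrt(20)
u_A = 0.6396 / 4.472136
u_A = 0.1430

0.1430


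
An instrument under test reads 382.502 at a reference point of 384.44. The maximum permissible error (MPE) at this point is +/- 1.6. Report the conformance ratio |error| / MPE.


e = indication - reference = 382.502 - 384.44 = -1.9380
|e| = 1.9380
ratio = |e| / MPE = 1.9380 / 1.6
ratio = 1.2112

1.2112


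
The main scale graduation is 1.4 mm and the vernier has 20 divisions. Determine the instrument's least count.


LC = MSD / n_div
= 1.4 / 20
= 0.0700

0.0700


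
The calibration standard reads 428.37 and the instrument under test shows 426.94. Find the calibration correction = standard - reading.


Correction = standard - reading
= 428.37 - 426.94
= 1.4300

1.4300


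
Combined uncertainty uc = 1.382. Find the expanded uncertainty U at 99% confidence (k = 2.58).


U = k * uc
U = 2.58 * 1.382
U = 3.5656

3.5656


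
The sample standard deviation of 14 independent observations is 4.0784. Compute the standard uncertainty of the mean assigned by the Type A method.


u_A = s / sqrt(n)
u_A = 4.0784 / sqrt(14)
u_A = 4.0784 / 3.7416574
u_A = 1.0900

1.0900


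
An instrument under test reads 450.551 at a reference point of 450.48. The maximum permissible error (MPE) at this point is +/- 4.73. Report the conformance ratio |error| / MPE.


e = indication - reference = 450.551 - 450.48 = 0.0710
|e| = 0.0710
ratio = |e| / MPE = 0.0710 / 4.73
ratio = 0.0150

0.0150


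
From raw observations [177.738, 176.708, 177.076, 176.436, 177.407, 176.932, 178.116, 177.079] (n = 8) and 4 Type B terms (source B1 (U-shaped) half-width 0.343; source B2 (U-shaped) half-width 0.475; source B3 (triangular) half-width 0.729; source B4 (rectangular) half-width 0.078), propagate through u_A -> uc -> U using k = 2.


mean = (177.738 + 176.708 + 177.076 + 176.436 + 177.407 + 176.932 + 178.116 + 177.079) / 8 = 177.1865
s = sqrt(sum((x - mean)^2)/(n-1)) = 0.54739539
u_A = s / sqrt(n) = 0.54739539 / sqrt(8) = 0.1935335
u_B1 = 0.343 / sqrt(2) = 0.24253763
u_B2 = 0.475 / sqrt(2) = 0.33587572
u_B3 = 0.729 / sqrt(6) = 0.297613
u_B4 = 0.078 / sqrt(3) = 0.045033321
uc = sqrt(0.1935335^2 + 0.24253763^2 + 0.33587572^2 + 0.297613^2 + 0.045033321^2) = 0.54744289
U = k * uc = 2 * 0.54744289
U = 1.0949

1.0949


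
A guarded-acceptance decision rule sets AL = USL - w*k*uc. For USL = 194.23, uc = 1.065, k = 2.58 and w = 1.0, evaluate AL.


U = k * uc = 2.58 * 1.065 = 2.7477
guard band g = w * U = 1.0 * 2.7477 = 2.7477
AL = USL - g = 194.23 - 2.7477
AL = 191.4823

191.4823


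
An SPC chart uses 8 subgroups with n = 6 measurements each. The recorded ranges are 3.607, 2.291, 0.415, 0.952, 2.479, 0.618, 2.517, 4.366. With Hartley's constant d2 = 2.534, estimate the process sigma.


R_bar = (3.607 + 2.291 + 0.415 + 0.952 + 2.479 + 0.618 + 2.517 + 4.366) / 8
R_bar = 17.245 / 8 = 2.155625
sigma_hat = R_bar / d2 = 2.155625 / 2.534 = 0.8507

0.8507


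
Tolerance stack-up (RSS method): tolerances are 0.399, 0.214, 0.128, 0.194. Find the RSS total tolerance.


RSS = sqrt(0.399^2 + 0.214^2 + 0.128^2 + 0.194^2)
= sqrt(0.259017)
= 0.5089

0.5089


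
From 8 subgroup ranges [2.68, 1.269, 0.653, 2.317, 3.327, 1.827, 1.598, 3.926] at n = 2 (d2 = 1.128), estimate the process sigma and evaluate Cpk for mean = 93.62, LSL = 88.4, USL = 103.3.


R_bar = (2.68 + 1.269 + 0.653 + 2.317 + 3.327 + 1.827 + 1.598 + 3.926) / 8 = 2.199625
sigma = R_bar / d2 = 2.199625 / 1.128 = 1.9500222
Cp = (USL - LSL)/(6*sigma) = (103.3 - 88.4)/(6*1.9500222) = 1.2735
Cpu = (103.3 - 93.62)/(3*1.9500222) = 1.6547
Cpl = (93.62 - 88.4)/(3*1.9500222) = 0.8923
Cpk = min(Cpu, Cpl) = 0.8923

0.8923


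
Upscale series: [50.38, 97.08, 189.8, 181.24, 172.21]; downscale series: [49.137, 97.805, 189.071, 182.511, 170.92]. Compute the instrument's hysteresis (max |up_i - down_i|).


|50.38 - 49.137| = 1.2430
|97.08 - 97.805| = 0.7250
|189.8 - 189.071| = 0.7290
|181.24 - 182.511| = 1.2710
|172.21 - 170.92| = 1.2900
hysteresis = max(diffs) = 1.2900

1.2900


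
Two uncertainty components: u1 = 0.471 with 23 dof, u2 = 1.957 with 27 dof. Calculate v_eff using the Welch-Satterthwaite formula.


uc = sqrt(u1^2 + u2^2) = sqrt(0.471^2 + 1.957^2) = 2.012881
v_eff = uc^4 / (u1^4/v1 + u2^4/v2)
= 2.012881^4 / (0.471^4/23 + 1.957^4/27)
= 16.416191 / 0.54538947
v_eff = 30.0999

30.0999


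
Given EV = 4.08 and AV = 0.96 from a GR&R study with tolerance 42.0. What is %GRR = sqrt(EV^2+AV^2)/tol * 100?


GRR = sqrt(EV^2 + AV^2) = sqrt(4.08^2 + 0.96^2) = 4.1914198
%GRR = GRR / tol * 100 = 4.1914198 / 42.0 * 100
%GRR = 9.9796

9.9796


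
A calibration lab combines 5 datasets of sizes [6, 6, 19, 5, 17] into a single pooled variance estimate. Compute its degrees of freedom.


nu = sum_i (n_i - 1)
nu = ((6 - 1) + (6 - 1) + (19 - 1) + (5 - 1) + (17 - 1))
nu = 5 + 5 + 18 + 4 + 16
nu = 48

48


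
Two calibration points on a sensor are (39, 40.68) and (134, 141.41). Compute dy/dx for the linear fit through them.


slope = (y2 - y1) / (x2 - x1)
= (141.41 - 40.68) / (134 - 39)
= 100.7300 / 95
= 1.0603

1.0603


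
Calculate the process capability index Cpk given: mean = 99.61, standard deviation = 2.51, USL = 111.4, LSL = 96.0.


Cpu = (USL - mean) / (3*sigma) = (111.4 - 99.61) / (3*2.51) = 1.5657
Cpl = (mean - LSL) / (3*sigma) = (99.61 - 96.0) / (3*2.51) = 0.4794
Cpk = min(Cpu, Cpl) = 0.4794

0.4794


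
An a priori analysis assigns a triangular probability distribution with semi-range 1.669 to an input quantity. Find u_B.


u_B = half_width / sqrt(6)
u_B = 1.669 / 2.4494897
u_B = 0.6814

0.6814


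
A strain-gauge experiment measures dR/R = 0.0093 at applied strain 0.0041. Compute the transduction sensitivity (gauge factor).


GF = (dR/R) / epsilon
= 0.0093 / 0.0041
= 2.2683

2.2683


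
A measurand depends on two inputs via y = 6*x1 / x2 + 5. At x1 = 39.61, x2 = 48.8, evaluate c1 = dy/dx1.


y = 6*x1 / x2 + 5
dy/dx1 = 6/x2
Evaluate at x2 = 48.8: c1 = 6 / 48.8
c1 = 0.1230

0.1230


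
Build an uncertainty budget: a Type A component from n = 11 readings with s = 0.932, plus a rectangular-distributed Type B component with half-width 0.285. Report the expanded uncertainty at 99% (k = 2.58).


u_A = s / sqrt(n) = 0.932 / sqrt(11) = 0.28100857
u_B = half_width / sqrt(3) = 0.285 / sqrt(3) = 0.16454483
uc = sqrt(u_A^2 + u_B^2) = sqrt(0.28100857^2 + 0.16454483^2) = 0.32563909
U = k * uc = 2.58 * 0.32563909
U = 0.8401

0.8401


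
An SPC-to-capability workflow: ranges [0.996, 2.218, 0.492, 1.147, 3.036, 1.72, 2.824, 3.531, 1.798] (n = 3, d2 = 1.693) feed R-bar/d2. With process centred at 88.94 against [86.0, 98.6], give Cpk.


R_bar = (0.996 + 2.218 + 0.492 + 1.147 + 3.036 + 1.72 + 2.824 + 3.531 + 1.798) / 9 = 1.9735556
sigma = R_bar / d2 = 1.9735556 / 1.693 = 1.1657151
Cp = (USL - LSL)/(6*sigma) = (98.6 - 86.0)/(6*1.1657151) = 1.8015
Cpu = (98.6 - 88.94)/(3*1.1657151) = 2.7623
Cpl = (88.94 - 86.0)/(3*1.1657151) = 0.8407
Cpk = min(Cpu, Cpl) = 0.8407

0.8407


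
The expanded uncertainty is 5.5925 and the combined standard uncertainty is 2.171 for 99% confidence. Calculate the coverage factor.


k = U / uc
k = 5.5925 / 2.171
k = 2.576

2.576


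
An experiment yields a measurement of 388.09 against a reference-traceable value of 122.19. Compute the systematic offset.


Systematic error = measured - true
= 388.09 - 122.19
= 265.9000

265.9000


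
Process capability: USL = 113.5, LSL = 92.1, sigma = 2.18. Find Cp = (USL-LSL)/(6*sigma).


Cp = (USL - LSL) / (6 * sigma)
= (113.5 - 92.1) / (6 * 2.18)
= 21.4000 / 13.0800
= 1.6361

1.6361


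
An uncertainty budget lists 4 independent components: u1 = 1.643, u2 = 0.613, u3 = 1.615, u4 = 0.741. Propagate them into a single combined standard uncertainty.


uc = sqrt(1.643^2 + 0.613^2 + 1.615^2 + 0.741^2)
uc = sqrt(6.232524)
uc = 2.4965

2.4965


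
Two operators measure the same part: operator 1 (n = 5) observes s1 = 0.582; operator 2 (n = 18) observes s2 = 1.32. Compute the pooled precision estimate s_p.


s_p = sqrt(((n1-1)*s1^2 + (n2-1)*s2^2) / (n1+n2-2))
numerator = (5-1)*0.582^2 + (18-1)*1.32^2 = 1.354896 + 29.6208 = 30.975696
denominator = 5 + 18 - 2 = 21
s_p^2 = 30.975696 / 21 = 1.4750331
s_p = sqrt(1.4750331) = 1.2145

1.2145


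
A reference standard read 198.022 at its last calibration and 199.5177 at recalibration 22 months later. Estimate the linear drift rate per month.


rate = (v2 - v1) / months
= (199.5177 - 198.022) / 22
= 1.4957 / 22
= 0.0680

0.0680


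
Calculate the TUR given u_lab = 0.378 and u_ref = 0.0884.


TUR = u_lab / u_ref
= 0.378 / 0.0884
= 4.2760

4.2760


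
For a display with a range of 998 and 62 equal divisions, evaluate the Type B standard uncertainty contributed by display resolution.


resolution = range / divisions
resolution = 998 / 62 = 16.096774
u_res = resolution / (2*sqrt(3))
u_res = 16.096774 / 3.4641016
u_res = 4.6467

4.6467


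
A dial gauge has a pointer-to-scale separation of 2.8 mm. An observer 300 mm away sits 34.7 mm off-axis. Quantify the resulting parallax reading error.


error = h * offset / d
= 2.8 * 34.7 / 300
= 0.3239

0.3239
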